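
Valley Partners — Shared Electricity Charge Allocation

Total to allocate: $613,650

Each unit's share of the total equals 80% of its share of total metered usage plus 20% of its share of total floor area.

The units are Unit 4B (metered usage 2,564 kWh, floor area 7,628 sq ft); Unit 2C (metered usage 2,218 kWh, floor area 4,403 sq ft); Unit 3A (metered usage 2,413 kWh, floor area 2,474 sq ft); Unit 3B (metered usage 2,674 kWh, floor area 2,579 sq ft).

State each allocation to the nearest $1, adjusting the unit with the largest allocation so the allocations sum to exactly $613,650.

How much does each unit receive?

Unit 4B: $182,342 | Unit 2C: $141,962 | Unit 3A: $137,804 | Unit 3B: $151,542

Metered usage total 9,869; floor area total 17,084.
Combined weights (80% metered usage + 20% floor area): Unit 4B 0.2971; Unit 2C 0.2313; Unit 3A 0.2246; Unit 3B 0.2470.
Unrounded shares: Unit 4B 182,341.60; Unit 2C 141,962.17; Unit 3A 137,804.41; Unit 3B 151,541.81.
Rounded to nearest $1: Unit 4B $182,342; Unit 2C $141,962; Unit 3A $137,804; Unit 3B $151,542. Sum = $613,650.
Sum already equals the total — no adjustment.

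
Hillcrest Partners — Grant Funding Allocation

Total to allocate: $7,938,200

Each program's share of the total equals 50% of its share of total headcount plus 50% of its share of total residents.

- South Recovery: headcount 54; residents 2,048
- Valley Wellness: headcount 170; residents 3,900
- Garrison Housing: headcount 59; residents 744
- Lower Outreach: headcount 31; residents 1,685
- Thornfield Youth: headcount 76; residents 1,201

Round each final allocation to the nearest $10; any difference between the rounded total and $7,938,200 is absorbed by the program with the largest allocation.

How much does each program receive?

Totals — headcount 390, residents 9,578.
Composite weights (50% headcount + 50% residents): South Recovery 0.1761; Valley Wellness 0.4215; Garrison Housing 0.1145; Lower Outreach 0.1277; Thornfield Youth 0.1601.
Raw shares: South Recovery 1,398,253.93; Valley Wellness 3,346,271.07; Garrison Housing 908,765.39; Lower Outreach 1,013,752.48; Thornfield Youth 1,271,157.13.
At nearest $10: South Recovery $1,398,250; Valley Wellness $3,346,270; Garrison Housing $908,770; Lower Outreach $1,013,750; Thornfield Youth $1,271,160. Sum = $7,938,200.
No rounding difference to absorb.

South Recovery: $1,398,250; Valley Wellness: $3,346,270; Garrison Housing: $908,770; Lower Outreach: $1,013,750; Thornfield Youth: $1,271,160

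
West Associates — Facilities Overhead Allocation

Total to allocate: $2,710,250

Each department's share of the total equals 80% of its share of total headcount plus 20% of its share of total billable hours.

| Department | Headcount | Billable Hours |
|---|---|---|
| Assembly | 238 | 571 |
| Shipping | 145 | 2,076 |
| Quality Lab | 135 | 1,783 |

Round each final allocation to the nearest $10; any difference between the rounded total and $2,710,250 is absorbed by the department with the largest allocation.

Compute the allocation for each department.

Assembly: $1,066,060 · Shipping: $860,950 · Quality Lab: $783,240

Totals — headcount 518, billable hours 4,430.
Blended shares (80% headcount + 20% billable hours): Assembly 0.3933; Shipping 0.3177; Quality Lab 0.2890.
Proportional shares: Assembly 1,066,066.94; Shipping 860,945.68; Quality Lab 783,237.38.
Rounded to nearest $10: Assembly $1,066,070; Shipping $860,950; Quality Lab $783,240. Sum = $2,710,260.
Difference $2,710,250 − $2,710,260 = −$10 applied to largest allocation (Assembly): Assembly becomes $1,066,060.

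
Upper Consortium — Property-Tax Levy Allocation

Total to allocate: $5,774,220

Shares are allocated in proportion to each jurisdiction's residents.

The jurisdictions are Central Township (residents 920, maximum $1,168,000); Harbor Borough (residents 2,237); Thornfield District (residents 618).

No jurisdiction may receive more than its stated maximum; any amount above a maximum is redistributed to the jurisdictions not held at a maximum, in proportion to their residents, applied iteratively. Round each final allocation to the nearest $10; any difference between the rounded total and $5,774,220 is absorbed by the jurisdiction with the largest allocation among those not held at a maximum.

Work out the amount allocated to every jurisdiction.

Total residents = 3,775.
Proportional shares (ignoring caps): Central Township 1,407,227.13; Harbor Borough 3,421,703.35; Thornfield District 945,289.53.
Cap binds for Central Township ($1,168,000); balance $4,606,220 reallocated over remaining residents 2,855.
Redistributed shares: Harbor Borough 3,609,146.81 → $3,609,150; Thornfield District 997,073.19 → $997,070.

Central Township: $1,168,000; Harbor Borough: $3,609,150; Thornfield District: $997,070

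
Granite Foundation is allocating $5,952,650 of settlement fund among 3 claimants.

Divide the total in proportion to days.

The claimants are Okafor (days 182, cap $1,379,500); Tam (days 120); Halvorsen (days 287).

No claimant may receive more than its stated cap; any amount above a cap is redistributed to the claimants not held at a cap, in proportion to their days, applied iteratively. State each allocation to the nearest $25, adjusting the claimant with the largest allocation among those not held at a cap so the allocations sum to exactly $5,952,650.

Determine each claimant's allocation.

Days total: 589.
Pro-rata shares before constraints: Okafor 1,839,358.74; Tam 1,212,764.01; Halvorsen 2,900,527.25.
Held at cap: Okafor ($1,379,500); remaining pool $4,573,150 reallocated over remaining days 407.
Shares after redistribution: Tam 1,348,348.89 → $1,348,350; Halvorsen 3,224,801.11 → $3,224,800.

Okafor: $1,379,500 · Tam: $1,348,350 · Halvorsen: $3,224,800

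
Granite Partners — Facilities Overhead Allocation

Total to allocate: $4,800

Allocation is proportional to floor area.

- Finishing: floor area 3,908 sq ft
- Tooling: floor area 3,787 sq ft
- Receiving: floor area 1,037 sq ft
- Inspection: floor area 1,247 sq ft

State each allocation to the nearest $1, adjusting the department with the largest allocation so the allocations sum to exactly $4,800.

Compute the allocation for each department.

Combined floor area = 9,979.
Pro-rata amounts: Finishing 3,908/9,979 × $4,800 = 1,879.79; Tooling 3,787/9,979 × $4,800 = 1,821.59; Receiving 1,037/9,979 × $4,800 = 498.81; Inspection 1,247/9,979 × $4,800 = 599.82.
Rounded to nearest $1: Finishing $1,880; Tooling $1,822; Receiving $499; Inspection $600. Sum = $4,801.
Difference $4,800 − $4,801 = −$1 applied to largest allocation (Finishing): Finishing becomes $1,879.

Finishing: $1,879 | Tooling: $1,822 | Receiving: $499 | Inspection: $600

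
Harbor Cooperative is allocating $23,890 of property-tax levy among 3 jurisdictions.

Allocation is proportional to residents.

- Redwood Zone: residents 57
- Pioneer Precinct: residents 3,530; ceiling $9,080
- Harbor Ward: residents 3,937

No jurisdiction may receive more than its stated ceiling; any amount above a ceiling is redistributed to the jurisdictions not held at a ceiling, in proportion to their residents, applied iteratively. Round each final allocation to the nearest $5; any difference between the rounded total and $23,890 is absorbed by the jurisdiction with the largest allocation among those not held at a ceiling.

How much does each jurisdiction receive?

Redwood Zone: $210 · Pioneer Precinct: $9,080 · Harbor Ward: $14,600

Sum of residents: 7,524.
Unconstrained shares: Redwood Zone 180.98; Pioneer Precinct 11,208.36; Harbor Ward 12,500.66.
Held at cap: Pioneer Precinct ($9,080); balance $14,810 reallocated over remaining residents 3,994.
Remaining shares: Redwood Zone 211.36 → $210; Harbor Ward 14,598.64 → $14,600.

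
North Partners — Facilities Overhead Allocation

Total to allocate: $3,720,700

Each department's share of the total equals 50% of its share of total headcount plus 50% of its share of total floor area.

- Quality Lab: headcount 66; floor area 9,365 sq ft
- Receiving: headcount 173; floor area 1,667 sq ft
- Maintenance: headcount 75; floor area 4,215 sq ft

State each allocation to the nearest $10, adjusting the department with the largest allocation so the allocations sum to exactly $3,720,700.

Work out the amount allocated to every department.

Quality Lab: $1,533,690 · Receiving: $1,228,370 · Maintenance: $958,640

Totals — headcount 314, floor area 15,247.
Blended shares (50% headcount + 50% floor area): Quality Lab 0.4122; Receiving 0.3301; Maintenance 0.2577.
Unrounded shares: Quality Lab 1,533,691.65; Receiving 1,228,367.52; Maintenance 958,640.83.
At nearest $10: Quality Lab $1,533,690; Receiving $1,228,370; Maintenance $958,640. Sum = $3,720,700.
No rounding difference to absorb.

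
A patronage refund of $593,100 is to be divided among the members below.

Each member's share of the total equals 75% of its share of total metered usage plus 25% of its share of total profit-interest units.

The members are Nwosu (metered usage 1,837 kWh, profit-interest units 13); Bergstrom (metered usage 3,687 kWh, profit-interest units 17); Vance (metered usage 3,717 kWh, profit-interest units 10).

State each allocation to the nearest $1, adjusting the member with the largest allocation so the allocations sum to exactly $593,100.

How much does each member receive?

Nwosu: $136,615; Bergstrom: $240,495; Vance: $215,990

Metered usage total 9,241; profit-interest units total 40.
Combined weights (75% metered usage + 25% profit-interest units): Nwosu 0.2303; Bergstrom 0.4055; Vance 0.3642.
Pro-rata amounts: Nwosu 136,615.25; Bergstrom 240,494.40; Vance 215,990.35.
At nearest $1: Nwosu $136,615; Bergstrom $240,494; Vance $215,990. Sum = $593,099.
Difference $593,100 − $593,099 = +$1 applied to largest allocation (Bergstrom): Bergstrom becomes $240,495.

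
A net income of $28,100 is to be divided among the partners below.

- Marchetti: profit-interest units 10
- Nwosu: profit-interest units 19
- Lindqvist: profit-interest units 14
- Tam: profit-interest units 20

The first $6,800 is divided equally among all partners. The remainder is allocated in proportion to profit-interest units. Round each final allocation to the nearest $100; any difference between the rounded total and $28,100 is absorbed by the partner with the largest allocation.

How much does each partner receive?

Marchetti: $5,100 | Nwosu: $8,100 | Lindqvist: $6,400 | Tam: $8,500

$6,800 shared equally gives $1,700 per partner.
Remainder $21,300 by profit-interest units (total 63): Marchetti 3,380.95 → $3,400; Nwosu 6,423.81 → $6,400; Lindqvist 4,733.33 → $4,700; Tam 6,761.90 → $6,800.
Totals: Marchetti $1,700 + $3,400 = $5,100; Nwosu $1,700 + $6,400 = $8,100; Lindqvist $1,700 + $4,700 = $6,400; Tam $1,700 + $6,800 = $8,500.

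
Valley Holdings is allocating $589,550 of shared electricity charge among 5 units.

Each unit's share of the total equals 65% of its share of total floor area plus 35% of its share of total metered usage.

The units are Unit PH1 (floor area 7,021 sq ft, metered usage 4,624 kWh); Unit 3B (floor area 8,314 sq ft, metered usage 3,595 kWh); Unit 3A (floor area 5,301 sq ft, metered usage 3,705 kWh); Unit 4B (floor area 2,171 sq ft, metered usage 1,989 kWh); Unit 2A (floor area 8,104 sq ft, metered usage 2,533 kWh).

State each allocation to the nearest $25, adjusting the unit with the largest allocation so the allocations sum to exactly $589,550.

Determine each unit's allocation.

Unit PH1: $145,050 | Unit 3B: $148,175 | Unit 3A: $112,200 | Unit 4B: $51,875 | Unit 2A: $132,250

Floor area total 30,911; metered usage total 16,446.
Blended shares (65% floor area + 35% metered usage): Unit PH1 0.2460; Unit 3B 0.2513; Unit 3A 0.1903; Unit 4B 0.0880; Unit 2A 0.2243.
Proportional shares: Unit PH1 145,056.00; Unit 3B 148,174.96; Unit 3A 112,202.56; Unit 4B 51,869.48; Unit 2A 132,247.00.
At nearest $25: Unit PH1 $145,050; Unit 3B $148,175; Unit 3A $112,200; Unit 4B $51,875; Unit 2A $132,250. Sum = $589,550.
Sum already equals the total — no adjustment.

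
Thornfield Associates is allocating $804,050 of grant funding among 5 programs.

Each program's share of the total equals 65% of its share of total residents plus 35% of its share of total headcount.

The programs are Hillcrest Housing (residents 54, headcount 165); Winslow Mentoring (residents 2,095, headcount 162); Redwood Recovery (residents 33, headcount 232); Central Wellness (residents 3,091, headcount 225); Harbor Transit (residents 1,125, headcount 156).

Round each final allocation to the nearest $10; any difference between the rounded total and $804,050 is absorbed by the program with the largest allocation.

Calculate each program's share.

Hillcrest Housing: $53,810 · Winslow Mentoring: $219,630 · Redwood Recovery: $72,150 · Central Wellness: $319,860 · Harbor Transit: $138,600

Residents total 6,398; headcount total 940.
Blended shares (65% residents + 35% headcount): Hillcrest Housing 0.0669; Winslow Mentoring 0.2732; Redwood Recovery 0.0897; Central Wellness 0.3978; Harbor Transit 0.1724.
Raw shares: Hillcrest Housing 53,808.84; Winslow Mentoring 219,633.57; Redwood Recovery 72,151.90; Central Wellness 319,854.64; Harbor Transit 138,601.04.
After rounding ($10): Hillcrest Housing $53,810; Winslow Mentoring $219,630; Redwood Recovery $72,150; Central Wellness $319,850; Harbor Transit $138,600. Sum = $804,040.
Difference $804,050 − $804,040 = +$10 applied to largest allocation (Central Wellness): Central Wellness becomes $319,860.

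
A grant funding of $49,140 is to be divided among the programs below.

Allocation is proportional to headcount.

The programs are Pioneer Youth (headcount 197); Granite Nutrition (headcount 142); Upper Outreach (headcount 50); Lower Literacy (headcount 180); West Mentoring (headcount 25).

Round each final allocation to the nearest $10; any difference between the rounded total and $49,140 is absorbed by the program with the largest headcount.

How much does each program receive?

Sum of headcount: 197 + 142 + 50 + 180 + 25 = 594.
Proportional shares: Pioneer Youth 16,297.27; Granite Nutrition 11,747.27; Upper Outreach 4,136.36; Lower Literacy 14,890.91; West Mentoring 2,068.18.
After rounding ($10): Pioneer Youth $16,300; Granite Nutrition $11,750; Upper Outreach $4,140; Lower Literacy $14,890; West Mentoring $2,070. Sum = $49,150.
Difference $49,140 − $49,150 = −$10 applied to largest headcount (Pioneer Youth): Pioneer Youth becomes $16,290.

Pioneer Youth: $16,290; Granite Nutrition: $11,750; Upper Outreach: $4,140; Lower Literacy: $14,890; West Mentoring: $2,070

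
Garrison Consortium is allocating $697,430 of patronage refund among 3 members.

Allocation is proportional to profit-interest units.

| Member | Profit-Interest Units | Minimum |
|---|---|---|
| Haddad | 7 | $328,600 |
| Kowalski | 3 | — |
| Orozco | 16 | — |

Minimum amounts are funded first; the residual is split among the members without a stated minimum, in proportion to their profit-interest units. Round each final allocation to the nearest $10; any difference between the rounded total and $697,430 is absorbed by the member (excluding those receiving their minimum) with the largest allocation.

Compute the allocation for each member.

Haddad: $328,600 · Kowalski: $58,240 · Orozco: $310,590

Guaranteed amounts: Haddad $328,600. Remaining pool $368,830.
Remaining pool split over remaining profit-interest units 19: Kowalski 58,236.32 → $58,240; Orozco 310,593.68 → $310,590.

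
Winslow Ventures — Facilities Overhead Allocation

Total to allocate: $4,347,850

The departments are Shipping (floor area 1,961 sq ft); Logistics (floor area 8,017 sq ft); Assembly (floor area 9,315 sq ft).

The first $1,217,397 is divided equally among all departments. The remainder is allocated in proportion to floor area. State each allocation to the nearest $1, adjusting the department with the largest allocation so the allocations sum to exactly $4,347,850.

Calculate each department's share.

Shipping: $723,988 · Logistics: $1,706,625 · Assembly: $1,917,237

Equal tier: $1,217,397 ÷ 3 = $405,799 apiece.
Remainder $3,130,453 by floor area (total 19,293): Shipping 318,188.89 → $318,189; Logistics 1,300,826.29 → $1,300,826; Assembly 1,511,437.81 → $1,511,438.
Totals: Shipping $405,799 + $318,189 = $723,988; Logistics $405,799 + $1,300,826 = $1,706,625; Assembly $405,799 + $1,511,438 = $1,917,237.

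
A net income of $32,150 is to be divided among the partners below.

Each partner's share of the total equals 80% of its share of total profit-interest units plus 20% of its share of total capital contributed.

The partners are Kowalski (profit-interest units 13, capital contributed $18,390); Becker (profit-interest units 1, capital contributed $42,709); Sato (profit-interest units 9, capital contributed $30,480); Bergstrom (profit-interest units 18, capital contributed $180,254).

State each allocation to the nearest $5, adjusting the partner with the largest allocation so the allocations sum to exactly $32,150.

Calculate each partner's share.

Kowalski: $8,590; Becker: $1,640; Sato: $6,365; Bergstrom: $15,555

Totals — profit-interest units 41, capital contributed 271,833.
Combined weights (80% profit-interest units + 20% capital contributed): Kowalski 0.2672; Becker 0.0509; Sato 0.1980; Bergstrom 0.4838.
Pro-rata amounts: Kowalski 8,590.12; Becker 1,637.57; Sato 6,366.83; Bergstrom 15,555.48.
After rounding ($5): Kowalski $8,590; Becker $1,640; Sato $6,365; Bergstrom $15,555. Sum = $32,150.
No rounding difference to absorb.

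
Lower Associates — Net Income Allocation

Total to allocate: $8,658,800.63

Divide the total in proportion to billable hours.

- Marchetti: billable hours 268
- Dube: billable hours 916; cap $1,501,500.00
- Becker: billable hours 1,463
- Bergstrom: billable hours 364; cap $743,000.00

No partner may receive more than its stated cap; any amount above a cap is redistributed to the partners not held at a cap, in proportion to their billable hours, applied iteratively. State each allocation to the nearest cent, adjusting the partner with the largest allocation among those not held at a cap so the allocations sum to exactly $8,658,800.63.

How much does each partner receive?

Marchetti: $993,086.41 · Dube: $1,501,500.00 · Becker: $5,421,214.22 · Bergstrom: $743,000.00

Total billable hours = 3,011.
Unconstrained shares: Marchetti 770,693.6462; Dube 2,634,161.8655; Becker 4,207,182.1062; Bergstrom 1,046,763.0121.
Capped: Dube ($1,501,500.00), Bergstrom ($743,000.00); remaining pool $6,414,300.63 reallocated over remaining billable hours 1,731.
Remaining shares: Marchetti 993,086.4060 → $993,086.41; Becker 5,421,214.2240 → $5,421,214.22.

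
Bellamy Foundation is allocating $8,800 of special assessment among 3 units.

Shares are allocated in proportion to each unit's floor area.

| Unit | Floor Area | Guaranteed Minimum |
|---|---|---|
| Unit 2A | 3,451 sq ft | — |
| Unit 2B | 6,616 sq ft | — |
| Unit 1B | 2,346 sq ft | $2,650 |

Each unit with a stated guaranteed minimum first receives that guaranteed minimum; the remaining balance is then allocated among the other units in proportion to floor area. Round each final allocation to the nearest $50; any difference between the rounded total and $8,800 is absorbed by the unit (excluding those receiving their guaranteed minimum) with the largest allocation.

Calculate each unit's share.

Unit 2A: $2,100; Unit 2B: $4,050; Unit 1B: $2,650

Minimums first: Unit 1B $2,650. Residual $6,150.
Residual split over remaining floor area 10,067: Unit 2A 2,108.24 → $2,100; Unit 2B 4,041.76 → $4,050.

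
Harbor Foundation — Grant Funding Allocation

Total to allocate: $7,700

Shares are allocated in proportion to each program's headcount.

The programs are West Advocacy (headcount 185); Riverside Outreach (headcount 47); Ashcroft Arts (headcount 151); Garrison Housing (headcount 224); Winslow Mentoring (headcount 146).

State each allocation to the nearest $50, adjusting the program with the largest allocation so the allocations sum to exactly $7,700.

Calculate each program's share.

Combined headcount = 753.
Raw shares: West Advocacy 185/753 × $7,700 = 1,891.77; Riverside Outreach 47/753 × $7,700 = 480.61; Ashcroft Arts 151/753 × $7,700 = 1,544.09; Garrison Housing 224/753 × $7,700 = 2,290.57; Winslow Mentoring 146/753 × $7,700 = 1,492.96.
Rounded to nearest $50: West Advocacy $1,900; Riverside Outreach $500; Ashcroft Arts $1,550; Garrison Housing $2,300; Winslow Mentoring $1,500. Sum = $7,750.
Difference $7,700 − $7,750 = −$50 applied to largest allocation (Garrison Housing): Garrison Housing becomes $2,250.

West Advocacy: $1,900 | Riverside Outreach: $500 | Ashcroft Arts: $1,550 | Garrison Housing: $2,250 | Winslow Mentoring: $1,500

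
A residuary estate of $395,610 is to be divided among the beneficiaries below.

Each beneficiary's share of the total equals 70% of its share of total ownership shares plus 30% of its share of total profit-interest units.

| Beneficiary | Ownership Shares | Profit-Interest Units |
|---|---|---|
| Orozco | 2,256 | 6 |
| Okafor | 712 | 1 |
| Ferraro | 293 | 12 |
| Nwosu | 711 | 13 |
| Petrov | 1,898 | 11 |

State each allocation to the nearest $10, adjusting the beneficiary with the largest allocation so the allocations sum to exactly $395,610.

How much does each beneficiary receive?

Orozco: $123,000 · Okafor: $36,350 · Ferraro: $46,940 · Nwosu: $69,420 · Petrov: $119,900

Totals — ownership shares 5,870, profit-interest units 43.
Combined weights (70% ownership shares + 30% profit-interest units): Orozco 0.3109; Okafor 0.0919; Ferraro 0.1187; Nwosu 0.1755; Petrov 0.3031.
Proportional shares: Orozco 122,990.97; Okafor 36,349.85; Ferraro 46,943.60; Nwosu 69,423.51; Petrov 119,902.07.
At nearest $10: Orozco $122,990; Okafor $36,350; Ferraro $46,940; Nwosu $69,420; Petrov $119,900. Sum = $395,600.
Difference $395,610 − $395,600 = +$10 applied to largest allocation (Orozco): Orozco becomes $123,000.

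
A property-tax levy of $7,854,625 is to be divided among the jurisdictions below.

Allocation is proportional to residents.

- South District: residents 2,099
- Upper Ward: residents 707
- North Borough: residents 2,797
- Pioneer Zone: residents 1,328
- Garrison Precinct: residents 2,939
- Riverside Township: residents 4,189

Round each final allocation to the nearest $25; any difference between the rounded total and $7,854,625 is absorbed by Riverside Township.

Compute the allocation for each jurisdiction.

Residents total: 14,059.
Unrounded shares: South District 2,099/14,059 × $7,854,625 = 1,172,690.65; Upper Ward 707/14,059 × $7,854,625 = 394,993.95; North Borough 2,797/14,059 × $7,854,625 = 1,562,656.39; Pioneer Zone 1,328/14,059 × $7,854,625 = 741,940.54; Garrison Precinct 2,939/14,059 × $7,854,625 = 1,641,990.39; Riverside Township 4,189/14,059 × $7,854,625 = 2,340,353.09.
After rounding ($25): South District $1,172,700; Upper Ward $395,000; North Borough $1,562,650; Pioneer Zone $741,950; Garrison Precinct $1,642,000; Riverside Township $2,340,350. Sum = $7,854,650.
Difference $7,854,625 − $7,854,650 = −$25 applied to Riverside Township: Riverside Township becomes $2,340,325.

South District: $1,172,700 | Upper Ward: $395,000 | North Borough: $1,562,650 | Pioneer Zone: $741,950 | Garrison Precinct: $1,642,000 | Riverside Township: $2,340,325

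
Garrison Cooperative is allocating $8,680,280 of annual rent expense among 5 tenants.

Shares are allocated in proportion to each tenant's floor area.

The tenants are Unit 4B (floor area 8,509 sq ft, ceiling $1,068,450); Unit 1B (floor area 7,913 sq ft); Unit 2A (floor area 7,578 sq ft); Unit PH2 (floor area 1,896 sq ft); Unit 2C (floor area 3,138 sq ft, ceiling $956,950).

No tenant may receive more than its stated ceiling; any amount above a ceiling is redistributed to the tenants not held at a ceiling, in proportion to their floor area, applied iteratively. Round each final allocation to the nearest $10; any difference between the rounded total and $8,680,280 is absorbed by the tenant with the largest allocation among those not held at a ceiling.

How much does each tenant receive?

Sum of floor area: 29,034.
Unconstrained shares: Unit 4B 2,543,931.34; Unit 1B 2,365,745.53; Unit 2A 2,265,590.75; Unit PH2 566,846.14; Unit 2C 938,166.24.
Capped: Unit 4B ($1,068,450); remaining pool $7,611,830 reallocated over remaining floor area 20,525.
Capped: Unit 2C ($956,950); remaining pool $6,654,880 reallocated over remaining floor area 17,387.
Shares after redistribution: Unit 1B 3,028,703.37 → $3,028,700; Unit 2A 2,900,482.01 → $2,900,480; Unit PH2 725,694.63 → $725,690.
Rounding difference +$10 applied to Unit 1B → $3,028,710.

Unit 4B: $1,068,450; Unit 1B: $3,028,710; Unit 2A: $2,900,480; Unit PH2: $725,690; Unit 2C: $956,950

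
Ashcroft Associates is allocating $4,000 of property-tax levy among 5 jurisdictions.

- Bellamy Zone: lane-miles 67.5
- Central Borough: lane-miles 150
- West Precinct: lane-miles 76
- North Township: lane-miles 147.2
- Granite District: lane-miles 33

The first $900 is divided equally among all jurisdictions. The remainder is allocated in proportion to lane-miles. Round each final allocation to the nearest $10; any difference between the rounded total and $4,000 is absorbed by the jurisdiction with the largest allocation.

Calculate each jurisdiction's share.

$900 shared equally gives $180 per jurisdiction.
Remainder $3,100 by lane-miles (total 473.7): Bellamy Zone 441.74 → $440; Central Borough 981.63 → $980; West Precinct 497.36 → $500; North Township 963.31 → $960; Granite District 215.96 → $220.
Totals: Bellamy Zone $180 + $440 = $620; Central Borough $180 + $980 = $1,160; West Precinct $180 + $500 = $680; North Township $180 + $960 = $1,140; Granite District $180 + $220 = $400.

Bellamy Zone: $620; Central Borough: $1,160; West Precinct: $680; North Township: $1,140; Granite District: $400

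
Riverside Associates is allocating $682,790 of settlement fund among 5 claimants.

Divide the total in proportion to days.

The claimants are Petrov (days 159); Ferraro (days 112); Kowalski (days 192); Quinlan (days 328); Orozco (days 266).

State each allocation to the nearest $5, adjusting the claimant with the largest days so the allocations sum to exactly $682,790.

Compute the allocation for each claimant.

Petrov: $102,710; Ferraro: $72,350; Kowalski: $124,025; Quinlan: $211,875; Orozco: $171,830

Total days = 1,057.
Proportional shares: Petrov 159/1,057 × $682,790 = 102,709.19; Ferraro 112/1,057 × $682,790 = 72,348.61; Kowalski 192/1,057 × $682,790 = 124,026.19; Quinlan 328/1,057 × $682,790 = 211,878.07; Orozco 266/1,057 × $682,790 = 171,827.95.
After rounding ($5): Petrov $102,710; Ferraro $72,350; Kowalski $124,025; Quinlan $211,880; Orozco $171,830. Sum = $682,795.
Difference $682,790 − $682,795 = −$5 applied to largest days (Quinlan): Quinlan becomes $211,875.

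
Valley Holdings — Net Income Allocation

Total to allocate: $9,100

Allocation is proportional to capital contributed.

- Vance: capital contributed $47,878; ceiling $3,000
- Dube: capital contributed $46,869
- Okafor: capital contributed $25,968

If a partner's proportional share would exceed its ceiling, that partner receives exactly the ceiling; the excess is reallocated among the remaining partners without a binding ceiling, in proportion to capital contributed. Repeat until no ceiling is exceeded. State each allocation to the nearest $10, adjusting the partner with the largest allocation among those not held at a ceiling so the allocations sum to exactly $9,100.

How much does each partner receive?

Capital contributed total: 120,715.
Pro-rata shares before constraints: Vance 3,609.24; Dube 3,533.18; Okafor 1,957.58.
Cap binds for Vance ($3,000); balance $6,100 reallocated over remaining capital contributed 72,837.
Redistributed shares: Dube 3,925.22 → $3,930; Okafor 2,174.78 → $2,170.

Vance: $3,000 · Dube: $3,930 · Okafor: $2,170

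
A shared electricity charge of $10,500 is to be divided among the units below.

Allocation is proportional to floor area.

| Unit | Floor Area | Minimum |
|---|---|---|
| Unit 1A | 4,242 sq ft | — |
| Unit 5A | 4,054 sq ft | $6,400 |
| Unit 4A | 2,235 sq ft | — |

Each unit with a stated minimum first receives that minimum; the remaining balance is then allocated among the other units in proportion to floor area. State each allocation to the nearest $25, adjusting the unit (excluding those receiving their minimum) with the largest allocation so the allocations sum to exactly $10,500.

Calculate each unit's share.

Guaranteed amounts: Unit 5A $6,400. Balance $4,100.
Balance split over remaining floor area 6,477: Unit 1A 2,685.22 → $2,675; Unit 4A 1,414.78 → $1,425.

Unit 1A: $2,675 | Unit 5A: $6,400 | Unit 4A: $1,425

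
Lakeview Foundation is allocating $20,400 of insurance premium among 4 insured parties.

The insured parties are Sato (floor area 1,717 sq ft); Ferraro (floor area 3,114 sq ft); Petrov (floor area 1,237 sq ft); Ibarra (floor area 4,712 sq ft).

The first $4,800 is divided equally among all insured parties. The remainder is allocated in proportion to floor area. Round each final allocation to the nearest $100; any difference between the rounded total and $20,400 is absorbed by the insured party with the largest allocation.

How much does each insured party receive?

$4,800 shared equally gives $1,200 per insured party.
Remainder $15,600 by floor area (total 10,780): Sato 2,484.71 → $2,500; Ferraro 4,506.35 → $4,500; Petrov 1,790.09 → $1,800; Ibarra 6,818.85 → $6,800.
Totals: Sato $1,200 + $2,500 = $3,700; Ferraro $1,200 + $4,500 = $5,700; Petrov $1,200 + $1,800 = $3,000; Ibarra $1,200 + $6,800 = $8,000.

Sato: $3,700; Ferraro: $5,700; Petrov: $3,000; Ibarra: $8,000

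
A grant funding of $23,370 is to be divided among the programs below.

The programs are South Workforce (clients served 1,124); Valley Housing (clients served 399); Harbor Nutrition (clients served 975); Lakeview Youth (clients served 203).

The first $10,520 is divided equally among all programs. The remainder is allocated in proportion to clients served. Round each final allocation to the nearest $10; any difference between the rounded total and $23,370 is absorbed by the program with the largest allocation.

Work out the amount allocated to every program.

$10,520 shared equally gives $2,630 per program.
Remainder $12,850 by clients served (total 2,701): South Workforce 5,347.43 → $5,350; Valley Housing 1,898.24 → $1,900; Harbor Nutrition 4,638.56 → $4,640; Lakeview Youth 965.77 → $970.
Rounding difference −$10 on remainder applied to South Workforce.
Totals: South Workforce $2,630 + $5,340 = $7,970; Valley Housing $2,630 + $1,900 = $4,530; Harbor Nutrition $2,630 + $4,640 = $7,270; Lakeview Youth $2,630 + $970 = $3,600.

South Workforce: $7,970 · Valley Housing: $4,530 · Harbor Nutrition: $7,270 · Lakeview Youth: $3,600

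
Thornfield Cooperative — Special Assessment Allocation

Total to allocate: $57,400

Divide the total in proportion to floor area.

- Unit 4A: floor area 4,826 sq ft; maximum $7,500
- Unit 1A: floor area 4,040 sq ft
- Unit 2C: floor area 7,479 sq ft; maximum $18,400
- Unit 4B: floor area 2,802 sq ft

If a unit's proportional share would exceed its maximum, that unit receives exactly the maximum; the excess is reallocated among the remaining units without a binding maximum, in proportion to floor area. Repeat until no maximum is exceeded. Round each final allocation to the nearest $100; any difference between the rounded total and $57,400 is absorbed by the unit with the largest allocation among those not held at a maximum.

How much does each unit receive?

Unit 4A: $7,500 | Unit 1A: $18,600 | Unit 2C: $18,400 | Unit 4B: $12,900

Sum of floor area: 19,147.
Pro-rata shares before constraints: Unit 4A 14,467.67; Unit 1A 12,111.35; Unit 2C 22,420.99; Unit 4B 8,400.00.
Held at cap: Unit 4A ($7,500), Unit 2C ($18,400); balance $31,500 reallocated over remaining floor area 6,842.
Shares after redistribution: Unit 1A 18,599.82 → $18,600; Unit 4B 12,900.18 → $12,900.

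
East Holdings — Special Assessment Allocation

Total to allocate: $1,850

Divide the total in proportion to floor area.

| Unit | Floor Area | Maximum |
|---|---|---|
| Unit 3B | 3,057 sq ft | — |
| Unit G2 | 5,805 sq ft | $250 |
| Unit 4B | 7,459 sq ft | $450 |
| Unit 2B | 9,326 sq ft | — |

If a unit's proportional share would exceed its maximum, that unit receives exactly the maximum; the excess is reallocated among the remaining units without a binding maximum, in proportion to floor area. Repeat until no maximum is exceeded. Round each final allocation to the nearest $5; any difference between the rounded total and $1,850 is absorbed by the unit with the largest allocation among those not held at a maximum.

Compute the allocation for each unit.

Floor area total: 25,647.
Proportional shares (ignoring caps): Unit 3B 220.51; Unit G2 418.73; Unit 4B 538.04; Unit 2B 672.71.
Cap binds for Unit G2 ($250), Unit 4B ($450); balance $1,150 reallocated over remaining floor area 12,383.
Shares after redistribution: Unit 3B 283.90 → $285; Unit 2B 866.10 → $865.

Unit 3B: $285; Unit G2: $250; Unit 4B: $450; Unit 2B: $865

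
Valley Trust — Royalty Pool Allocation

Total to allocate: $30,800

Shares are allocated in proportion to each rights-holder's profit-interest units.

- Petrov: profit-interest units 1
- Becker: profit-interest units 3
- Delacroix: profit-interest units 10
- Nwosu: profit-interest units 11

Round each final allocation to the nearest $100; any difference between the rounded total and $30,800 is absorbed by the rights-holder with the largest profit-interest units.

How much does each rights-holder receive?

Petrov: $1,200; Becker: $3,700; Delacroix: $12,300; Nwosu: $13,600

Sum of profit-interest units: 1 + 3 + 10 + 11 = 25.
Unrounded shares: Petrov 1,232.00; Becker 3,696.00; Delacroix 12,320.00; Nwosu 13,552.00.
At nearest $100: Petrov $1,200; Becker $3,700; Delacroix $12,300; Nwosu $13,600. Sum = $30,800.
Rounded total matches; no reconciliation needed.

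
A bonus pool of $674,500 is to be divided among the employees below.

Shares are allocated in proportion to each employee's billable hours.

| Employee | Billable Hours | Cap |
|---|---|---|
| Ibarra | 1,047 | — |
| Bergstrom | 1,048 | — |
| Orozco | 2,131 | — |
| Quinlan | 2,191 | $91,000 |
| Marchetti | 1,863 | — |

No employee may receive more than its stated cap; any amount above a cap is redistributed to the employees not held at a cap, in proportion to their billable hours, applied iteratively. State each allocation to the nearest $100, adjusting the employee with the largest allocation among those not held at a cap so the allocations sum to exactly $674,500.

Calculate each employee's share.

Ibarra: $100,300 · Bergstrom: $100,400 · Orozco: $204,300 · Quinlan: $91,000 · Marchetti: $178,500

Combined billable hours = 8,280.
Pro-rata shares before constraints: Ibarra 85,290.04; Bergstrom 85,371.50; Orozco 173,594.14; Quinlan 178,481.82; Marchetti 151,762.50.
Held at cap: Quinlan ($91,000); residual $583,500 reallocated over remaining billable hours 6,089.
Redistributed shares: Ibarra 100,332.48 → $100,300; Bergstrom 100,428.31 → $100,400; Orozco 204,210.63 → $204,200; Marchetti 178,528.58 → $178,500.
Rounding difference +$100 applied to Orozco → $204,300.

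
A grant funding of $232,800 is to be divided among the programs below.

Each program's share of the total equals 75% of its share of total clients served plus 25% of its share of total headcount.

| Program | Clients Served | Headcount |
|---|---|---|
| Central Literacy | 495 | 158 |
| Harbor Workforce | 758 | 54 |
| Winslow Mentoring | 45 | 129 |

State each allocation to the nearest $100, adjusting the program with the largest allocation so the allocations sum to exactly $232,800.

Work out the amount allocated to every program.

Totals — clients served 1,298, headcount 341.
Combined weights (75% clients served + 25% headcount): Central Literacy 0.4019; Harbor Workforce 0.4776; Winslow Mentoring 0.1206.
Proportional shares: Central Literacy 93,551.31; Harbor Workforce 111,178.52; Winslow Mentoring 28,070.17.
At nearest $100: Central Literacy $93,600; Harbor Workforce $111,200; Winslow Mentoring $28,100. Sum = $232,900.
Difference $232,800 − $232,900 = −$100 applied to largest allocation (Harbor Workforce): Harbor Workforce becomes $111,100.

Central Literacy: $93,600; Harbor Workforce: $111,100; Winslow Mentoring: $28,100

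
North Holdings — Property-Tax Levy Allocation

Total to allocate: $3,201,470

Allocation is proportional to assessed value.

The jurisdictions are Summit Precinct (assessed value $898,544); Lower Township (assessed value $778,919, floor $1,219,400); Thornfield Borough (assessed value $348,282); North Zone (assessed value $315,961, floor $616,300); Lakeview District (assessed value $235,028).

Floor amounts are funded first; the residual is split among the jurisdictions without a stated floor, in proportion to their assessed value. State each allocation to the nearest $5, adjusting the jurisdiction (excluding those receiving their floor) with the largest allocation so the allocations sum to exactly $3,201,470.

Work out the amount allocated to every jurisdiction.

Summit Precinct: $828,155 · Lower Township: $1,219,400 · Thornfield Borough: $321,000 · North Zone: $616,300 · Lakeview District: $216,615

Guaranteed amounts: Lower Township $1,219,400; North Zone $616,300. Balance $1,365,770.
Balance split over remaining assessed value 1,481,854: Summit Precinct 828,154.76 → $828,155; Thornfield Borough 320,998.63 → $321,000; Lakeview District 216,616.61 → $216,615.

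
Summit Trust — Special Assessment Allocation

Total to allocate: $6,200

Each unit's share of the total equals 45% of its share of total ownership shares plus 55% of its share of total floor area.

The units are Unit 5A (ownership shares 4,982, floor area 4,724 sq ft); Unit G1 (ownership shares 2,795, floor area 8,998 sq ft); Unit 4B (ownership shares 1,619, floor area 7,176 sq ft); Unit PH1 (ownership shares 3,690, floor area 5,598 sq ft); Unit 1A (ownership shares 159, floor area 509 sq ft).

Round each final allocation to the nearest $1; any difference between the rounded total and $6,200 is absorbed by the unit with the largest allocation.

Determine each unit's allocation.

Ownership shares total 13,245; floor area total 27,005.
Composite weights (45% ownership shares + 55% floor area): Unit 5A 0.2655; Unit G1 0.2782; Unit 4B 0.2012; Unit PH1 0.2394; Unit 1A 0.0158.
Unrounded shares: Unit 5A 1,645.95; Unit G1 1,724.96; Unit 4B 1,247.17; Unit PH1 1,484.16; Unit 1A 97.77.
At nearest $1: Unit 5A $1,646; Unit G1 $1,725; Unit 4B $1,247; Unit PH1 $1,484; Unit 1A $98. Sum = $6,200.
Sum already equals the total — no adjustment.

Unit 5A: $1,646; Unit G1: $1,725; Unit 4B: $1,247; Unit PH1: $1,484; Unit 1A: $98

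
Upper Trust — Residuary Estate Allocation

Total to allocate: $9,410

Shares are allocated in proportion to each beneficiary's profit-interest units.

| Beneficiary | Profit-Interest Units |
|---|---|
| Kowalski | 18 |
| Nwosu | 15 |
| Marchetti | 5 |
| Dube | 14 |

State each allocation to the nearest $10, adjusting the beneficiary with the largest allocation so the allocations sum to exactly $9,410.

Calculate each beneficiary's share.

Kowalski: $3,270; Nwosu: $2,710; Marchetti: $900; Dube: $2,530

Sum of profit-interest units: 52.
Proportional shares: Kowalski 18/52 × $9,410 = 3,257.31; Nwosu 15/52 × $9,410 = 2,714.42; Marchetti 5/52 × $9,410 = 904.81; Dube 14/52 × $9,410 = 2,533.46.
Rounded to nearest $10: Kowalski $3,260; Nwosu $2,710; Marchetti $900; Dube $2,530. Sum = $9,400.
Difference $9,410 − $9,400 = +$10 applied to largest allocation (Kowalski): Kowalski becomes $3,270.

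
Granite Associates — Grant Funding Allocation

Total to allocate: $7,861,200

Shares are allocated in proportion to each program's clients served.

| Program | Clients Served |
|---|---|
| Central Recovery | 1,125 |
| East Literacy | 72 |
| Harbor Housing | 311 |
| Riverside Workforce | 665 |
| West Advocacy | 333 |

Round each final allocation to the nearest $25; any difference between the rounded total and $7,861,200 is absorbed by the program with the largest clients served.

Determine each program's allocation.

Combined clients served = 1,125 + 72 + 311 + 665 + 333 = 2,506.
Pro-rata amounts: Central Recovery 3,529,070.23; East Literacy 225,860.49; Harbor Housing 975,591.86; Riverside Workforce 2,086,072.63; West Advocacy 1,044,604.79.
Rounded to nearest $25: Central Recovery $3,529,075; East Literacy $225,850; Harbor Housing $975,600; Riverside Workforce $2,086,075; West Advocacy $1,044,600. Sum = $7,861,200.
Sum already equals the total — no adjustment.

Central Recovery: $3,529,075; East Literacy: $225,850; Harbor Housing: $975,600; Riverside Workforce: $2,086,075; West Advocacy: $1,044,600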